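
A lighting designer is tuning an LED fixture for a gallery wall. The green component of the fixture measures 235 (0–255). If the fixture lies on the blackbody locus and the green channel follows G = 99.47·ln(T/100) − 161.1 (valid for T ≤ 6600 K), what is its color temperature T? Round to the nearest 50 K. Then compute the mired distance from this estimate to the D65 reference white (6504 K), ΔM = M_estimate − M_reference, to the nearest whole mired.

ln t = (235 + 161.1) / 99.47 = 3.9821.
t = e^3.9821 = 53.630.
T = 100·t = 5363 K → 5350 K to the nearest 50 K.
M_estimate = 10⁶/5350 = 186.92; M_reference = 10⁶/6504 = 153.75.
ΔM = 186.92 − 153.75 = 33.16 → +33 mireds.

+33 mireds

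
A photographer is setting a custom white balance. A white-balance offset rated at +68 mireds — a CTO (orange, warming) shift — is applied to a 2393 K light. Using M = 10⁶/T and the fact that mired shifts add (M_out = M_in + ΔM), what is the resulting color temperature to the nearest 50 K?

2050 K

M_in = 10⁶/2393 = 417.89 mireds.
M_out = 417.89 + (+68) = 485.89 mireds.
T_out = 10⁶/485.89 = 2058.1 K → 2050 K.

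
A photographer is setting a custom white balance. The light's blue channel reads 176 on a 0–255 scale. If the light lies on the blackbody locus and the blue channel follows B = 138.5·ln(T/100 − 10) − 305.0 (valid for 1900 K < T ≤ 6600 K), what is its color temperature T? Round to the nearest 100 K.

4200 K

ln(t − 10) = (176 + 305.0) / 138.5 = 3.4729.
t − 10 = e^3.4729 = 32.231, so t = 42.231.
T = 100·t = 4223 K → 4200 K to the nearest 100 K.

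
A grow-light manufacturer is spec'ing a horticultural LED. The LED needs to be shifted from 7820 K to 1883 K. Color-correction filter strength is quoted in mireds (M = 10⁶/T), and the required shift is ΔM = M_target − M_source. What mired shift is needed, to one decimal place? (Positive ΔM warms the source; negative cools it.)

+403.2 mireds

M_source = 10⁶/7820 = 127.877; M_target = 10⁶/1883 = 531.067.
ΔM = 531.067 − 127.877 = 403.190 → +403.2 mireds, a warming shift.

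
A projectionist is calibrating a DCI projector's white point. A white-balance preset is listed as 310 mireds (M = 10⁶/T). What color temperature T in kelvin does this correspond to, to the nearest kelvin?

3226 K

T = 10⁶ / 310 = 3225.81 K → 3226 K.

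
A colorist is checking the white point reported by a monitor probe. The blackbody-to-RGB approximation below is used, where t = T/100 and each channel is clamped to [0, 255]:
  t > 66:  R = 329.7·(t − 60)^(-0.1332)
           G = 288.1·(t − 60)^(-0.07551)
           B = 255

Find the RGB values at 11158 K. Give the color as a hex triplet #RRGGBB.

t = 11158/100 = 111.58; the t > 66 branch applies.
R = 329.7·(111.58 − 60)^(-0.1332) = 329.7·51.58^(-0.1332) = 329.7·0.59142 = 194.992.
G = 288.1·(111.58 − 60)^(-0.07551) = 288.1·51.58^(-0.07551) = 288.1·0.74249 = 213.911.
B = 255 by definition for t > 66.
Rounded: (195, 214, 255).
In hex: #C3D6FF.

#C3D6FF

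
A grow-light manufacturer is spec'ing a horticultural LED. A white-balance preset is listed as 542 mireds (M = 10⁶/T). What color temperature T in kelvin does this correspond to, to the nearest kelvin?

T = 10⁶ / 542 = 1845.02 K → 1845 K.

1845 K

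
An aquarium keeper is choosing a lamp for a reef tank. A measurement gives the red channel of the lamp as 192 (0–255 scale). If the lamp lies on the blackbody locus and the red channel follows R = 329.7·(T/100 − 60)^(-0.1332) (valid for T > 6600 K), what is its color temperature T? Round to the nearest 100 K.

(t − 60)^(-0.1332) = 192/329.7 = 0.58235.
t − 60 = 0.58235^(1/-0.1332) = 0.58235^(-7.508) = 57.929, so t = 117.929.
T = 100·t = 11793 K → 11800 K to the nearest 100 K.

11800 K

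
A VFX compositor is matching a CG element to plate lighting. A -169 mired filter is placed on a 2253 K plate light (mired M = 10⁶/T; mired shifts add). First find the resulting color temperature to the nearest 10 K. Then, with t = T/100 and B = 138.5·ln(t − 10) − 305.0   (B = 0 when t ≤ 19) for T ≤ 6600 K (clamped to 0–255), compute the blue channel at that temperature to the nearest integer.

148

M_in = 10⁶/2253 = 443.85; M_out = 443.85 + (-169) = 274.85.
T_out = 10⁶/274.85 = 3638.3 K → 3640 K; t = 36.4.
B = 138.5·ln(36.4 − 10) − 305.0 = 138.5·ln 26.4 − 305.0 = 138.5·3.2734 − 305.0 = 148.361.
Rounded: 148.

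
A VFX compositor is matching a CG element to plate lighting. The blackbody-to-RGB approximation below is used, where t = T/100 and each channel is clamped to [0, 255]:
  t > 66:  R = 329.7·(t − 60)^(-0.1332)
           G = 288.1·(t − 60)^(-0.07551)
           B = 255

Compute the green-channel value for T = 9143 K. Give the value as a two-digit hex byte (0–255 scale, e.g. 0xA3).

t = 9143/100 = 91.43; the t > 66 branch applies.
G = 288.1·(91.43 − 60)^(-0.07551) = 288.1·31.43^(-0.07551) = 288.1·0.77079 = 222.064.
Rounded: 222; in hex, 0xDE.

0xDE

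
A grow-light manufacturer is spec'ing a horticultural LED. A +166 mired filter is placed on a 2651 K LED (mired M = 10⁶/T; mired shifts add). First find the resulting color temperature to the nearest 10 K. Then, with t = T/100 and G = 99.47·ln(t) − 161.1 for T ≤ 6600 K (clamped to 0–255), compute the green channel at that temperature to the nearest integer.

M_in = 10⁶/2651 = 377.22; M_out = 377.22 + (+166) = 543.22.
T_out = 10⁶/543.22 = 1840.9 K → 1840 K; t = 18.4.
G = 99.47·ln 18.4 − 161.1 = 99.47·2.9124 − 161.1 = 128.592.
Rounded: 129.

129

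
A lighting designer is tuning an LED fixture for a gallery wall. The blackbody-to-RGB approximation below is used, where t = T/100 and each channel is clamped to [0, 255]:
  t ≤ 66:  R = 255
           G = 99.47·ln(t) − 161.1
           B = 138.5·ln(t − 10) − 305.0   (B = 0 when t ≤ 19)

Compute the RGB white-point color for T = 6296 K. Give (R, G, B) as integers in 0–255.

(255, 251, 245)

t = 6296/100 = 62.96; the t ≤ 66 branch applies.
R = 255 by definition for t ≤ 66.
G = 99.47·ln 62.96 − 161.1 = 99.47·4.1425 − 161.1 = 250.954.
B = 138.5·ln(62.96 − 10) − 305.0 = 138.5·ln 52.96 − 305.0 = 138.5·3.9695 − 305.0 = 244.781.
Rounded: (255, 251, 245).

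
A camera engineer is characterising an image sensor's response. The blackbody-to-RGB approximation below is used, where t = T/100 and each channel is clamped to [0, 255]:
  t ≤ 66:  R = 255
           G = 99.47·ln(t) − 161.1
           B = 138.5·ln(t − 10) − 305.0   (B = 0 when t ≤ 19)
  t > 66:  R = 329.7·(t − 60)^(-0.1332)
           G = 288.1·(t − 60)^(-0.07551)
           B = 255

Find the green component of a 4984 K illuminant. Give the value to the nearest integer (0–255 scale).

228

t = 4984/100 = 49.84; the t ≤ 66 branch applies.
G = 99.47·ln 49.84 − 161.1 = 99.47·3.9088 − 161.1 = 227.710.
Rounded: 228.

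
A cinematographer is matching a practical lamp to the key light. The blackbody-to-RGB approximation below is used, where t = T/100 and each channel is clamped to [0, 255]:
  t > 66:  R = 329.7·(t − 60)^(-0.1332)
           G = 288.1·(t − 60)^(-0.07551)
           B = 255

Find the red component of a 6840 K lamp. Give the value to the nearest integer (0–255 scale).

248

t = 6840/100 = 68.4; the t > 66 branch applies.
R = 329.7·(68.4 − 60)^(-0.1332) = 329.7·8.4^(-0.1332) = 329.7·0.75316 = 248.316.
Rounded: 248.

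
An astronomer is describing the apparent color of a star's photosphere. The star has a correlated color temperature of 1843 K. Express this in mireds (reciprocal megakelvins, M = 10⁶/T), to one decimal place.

M = 10⁶ / 1843 = 542.594 → 542.6 mireds.

542.6 mireds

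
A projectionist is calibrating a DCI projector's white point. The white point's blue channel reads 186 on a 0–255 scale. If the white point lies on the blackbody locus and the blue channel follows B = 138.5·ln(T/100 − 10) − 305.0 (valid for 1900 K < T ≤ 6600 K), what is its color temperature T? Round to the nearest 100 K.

ln(t − 10) = (186 + 305.0) / 138.5 = 3.5451.
t − 10 = e^3.5451 = 34.644, so t = 44.644.
T = 100·t = 4464 K → 4500 K to the nearest 100 K.

4500 K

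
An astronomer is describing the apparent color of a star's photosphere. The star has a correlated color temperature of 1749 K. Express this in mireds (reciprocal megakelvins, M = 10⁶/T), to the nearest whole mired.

572 mireds

M = 10⁶ / 1749 = 571.755 → 572 mireds.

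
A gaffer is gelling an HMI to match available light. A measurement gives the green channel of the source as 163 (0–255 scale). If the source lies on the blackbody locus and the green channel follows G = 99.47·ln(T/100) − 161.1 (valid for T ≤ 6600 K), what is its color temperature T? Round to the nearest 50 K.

ln t = (163 + 161.1) / 99.47 = 3.2583.
t = e^3.2583 = 26.004.
T = 100·t = 2600 K → 2600 K to the nearest 50 K.

2600 K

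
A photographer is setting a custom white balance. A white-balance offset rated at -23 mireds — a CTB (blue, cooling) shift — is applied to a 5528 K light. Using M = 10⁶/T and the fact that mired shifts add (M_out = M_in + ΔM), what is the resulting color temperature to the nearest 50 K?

6350 K

M_in = 10⁶/5528 = 180.90 mireds.
M_out = 180.90 + (-23) = 157.90 mireds.
T_out = 10⁶/157.90 = 6333.2 K → 6350 K.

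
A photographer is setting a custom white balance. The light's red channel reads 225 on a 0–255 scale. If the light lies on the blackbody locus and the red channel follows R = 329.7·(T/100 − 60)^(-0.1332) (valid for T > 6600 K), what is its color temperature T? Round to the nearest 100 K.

(t − 60)^(-0.1332) = 225/329.7 = 0.68244.
t − 60 = 0.68244^(1/-0.1332) = 0.68244^(-7.508) = 17.610, so t = 77.610.
T = 100·t = 7761 K → 7800 K to the nearest 100 K.

7800 K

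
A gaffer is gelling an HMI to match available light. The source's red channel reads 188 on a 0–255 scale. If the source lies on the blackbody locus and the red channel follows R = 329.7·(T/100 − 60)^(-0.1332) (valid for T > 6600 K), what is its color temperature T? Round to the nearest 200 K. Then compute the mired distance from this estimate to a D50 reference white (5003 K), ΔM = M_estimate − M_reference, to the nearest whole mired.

-122 mireds

(t − 60)^(-0.1332) = 188/329.7 = 0.57022.
t − 60 = 0.57022^(1/-0.1332) = 0.57022^(-7.508) = 67.848, so t = 127.848.
T = 100·t = 12785 K → 12800 K to the nearest 200 K.
M_estimate = 10⁶/12800 = 78.12; M_reference = 10⁶/5003 = 199.88.
ΔM = 78.12 − 199.88 = -121.76 → -122 mireds.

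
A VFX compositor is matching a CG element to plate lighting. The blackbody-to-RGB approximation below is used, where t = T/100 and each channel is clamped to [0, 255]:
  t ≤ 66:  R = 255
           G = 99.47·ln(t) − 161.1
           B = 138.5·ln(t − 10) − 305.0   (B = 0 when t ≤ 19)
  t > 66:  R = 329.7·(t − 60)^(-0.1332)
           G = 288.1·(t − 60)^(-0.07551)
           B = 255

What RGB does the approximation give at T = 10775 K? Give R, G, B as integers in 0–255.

R=197, G=215, B=255

t = 10775/100 = 107.75; the t > 66 branch applies.
R = 329.7·(107.75 − 60)^(-0.1332) = 329.7·47.75^(-0.1332) = 329.7·0.59753 = 197.006.
G = 288.1·(107.75 − 60)^(-0.07551) = 288.1·47.75^(-0.07551) = 288.1·0.74683 = 215.161.
B = 255 by definition for t > 66.
Rounded: (197, 215, 255).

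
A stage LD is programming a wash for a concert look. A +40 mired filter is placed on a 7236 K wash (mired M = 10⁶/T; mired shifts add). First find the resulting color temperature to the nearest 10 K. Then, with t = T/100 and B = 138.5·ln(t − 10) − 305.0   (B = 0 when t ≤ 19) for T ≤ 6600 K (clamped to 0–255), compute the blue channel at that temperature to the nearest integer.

226

M_in = 10⁶/7236 = 138.20; M_out = 138.20 + (+40) = 178.20.
T_out = 10⁶/178.20 = 5611.7 K → 5610 K; t = 56.1.
B = 138.5·ln(56.1 − 10) − 305.0 = 138.5·ln 46.1 − 305.0 = 138.5·3.8308 − 305.0 = 225.568.
Rounded: 226.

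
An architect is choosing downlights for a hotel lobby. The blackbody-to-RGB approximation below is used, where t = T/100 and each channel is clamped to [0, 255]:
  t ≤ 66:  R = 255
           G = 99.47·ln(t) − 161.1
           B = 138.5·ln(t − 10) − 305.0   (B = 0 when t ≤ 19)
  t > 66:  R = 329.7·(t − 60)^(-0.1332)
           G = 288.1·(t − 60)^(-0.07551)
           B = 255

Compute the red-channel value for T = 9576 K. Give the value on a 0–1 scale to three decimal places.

0.803

t = 9576/100 = 95.76; the t > 66 branch applies.
R = 329.7·(95.76 − 60)^(-0.1332) = 329.7·35.76^(-0.1332) = 329.7·0.62099 = 204.742.
On a 0–1 scale: 204.742/255 = 0.8029 → 0.803.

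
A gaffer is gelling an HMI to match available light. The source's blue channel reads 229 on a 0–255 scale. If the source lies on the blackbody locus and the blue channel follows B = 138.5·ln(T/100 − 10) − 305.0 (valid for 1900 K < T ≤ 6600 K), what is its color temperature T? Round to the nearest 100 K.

5700 K

ln(t − 10) = (229 + 305.0) / 138.5 = 3.8556.
t − 10 = e^3.8556 = 47.257, so t = 57.257.
T = 100·t = 5726 K → 5700 K to the nearest 100 K.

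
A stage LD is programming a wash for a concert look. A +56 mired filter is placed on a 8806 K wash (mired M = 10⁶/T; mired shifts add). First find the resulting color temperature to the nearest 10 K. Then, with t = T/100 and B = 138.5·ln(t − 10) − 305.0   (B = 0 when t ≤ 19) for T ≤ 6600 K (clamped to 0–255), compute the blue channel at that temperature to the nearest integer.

M_in = 10⁶/8806 = 113.56; M_out = 113.56 + (+56) = 169.56.
T_out = 10⁶/169.56 = 5897.7 K → 5900 K; t = 59.
B = 138.5·ln(59 − 10) − 305.0 = 138.5·ln 49 − 305.0 = 138.5·3.8918 − 305.0 = 234.017.
Rounded: 234.

234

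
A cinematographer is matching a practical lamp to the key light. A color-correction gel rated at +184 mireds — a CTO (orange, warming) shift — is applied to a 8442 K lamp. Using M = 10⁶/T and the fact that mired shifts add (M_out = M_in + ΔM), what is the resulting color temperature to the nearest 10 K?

3310 K

M_in = 10⁶/8442 = 118.46 mireds.
M_out = 118.46 + (+184) = 302.46 mireds.
T_out = 10⁶/302.46 = 3306.3 K → 3310 K.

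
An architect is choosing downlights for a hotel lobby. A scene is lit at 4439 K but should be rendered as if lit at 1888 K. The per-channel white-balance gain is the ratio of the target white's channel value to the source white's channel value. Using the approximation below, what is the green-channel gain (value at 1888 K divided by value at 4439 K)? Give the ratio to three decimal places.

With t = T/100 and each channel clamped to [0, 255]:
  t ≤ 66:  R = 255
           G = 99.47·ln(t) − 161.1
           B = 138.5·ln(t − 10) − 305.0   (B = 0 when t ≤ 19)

0.607

At 4439 K (t = 44.39):
  G = 99.47·ln 44.39 − 161.1 = 99.47·3.7930 − 161.1 = 216.191.
At 1888 K (t = 18.88):
  G = 99.47·ln 18.88 − 161.1 = 99.47·2.9381 − 161.1 = 131.153.
Gain = 131.153 / 216.191 = 0.6067 → 0.607.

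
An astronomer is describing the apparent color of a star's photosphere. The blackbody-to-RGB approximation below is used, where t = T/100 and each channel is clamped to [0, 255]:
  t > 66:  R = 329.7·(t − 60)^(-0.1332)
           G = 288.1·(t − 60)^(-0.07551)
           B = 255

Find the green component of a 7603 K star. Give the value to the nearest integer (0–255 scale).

234

t = 7603/100 = 76.03; the t > 66 branch applies.
G = 288.1·(76.03 − 60)^(-0.07551) = 288.1·16.03^(-0.07551) = 288.1·0.81099 = 233.646.
Rounded: 234.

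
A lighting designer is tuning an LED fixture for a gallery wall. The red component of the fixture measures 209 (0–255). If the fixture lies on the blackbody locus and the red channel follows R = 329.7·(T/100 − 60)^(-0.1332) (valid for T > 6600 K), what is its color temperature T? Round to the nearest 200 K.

(t − 60)^(-0.1332) = 209/329.7 = 0.63391.
t − 60 = 0.63391^(1/-0.1332) = 0.63391^(-7.508) = 30.639, so t = 90.639.
T = 100·t = 9064 K → 9000 K to the nearest 200 K.

9000 K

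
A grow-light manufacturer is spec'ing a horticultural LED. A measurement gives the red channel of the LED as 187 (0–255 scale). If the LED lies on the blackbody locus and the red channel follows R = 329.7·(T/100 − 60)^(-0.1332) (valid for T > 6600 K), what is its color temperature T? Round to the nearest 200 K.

(t − 60)^(-0.1332) = 187/329.7 = 0.56718.
t − 60 = 0.56718^(1/-0.1332) = 0.56718^(-7.508) = 70.620, so t = 130.620.
T = 100·t = 13062 K → 13000 K to the nearest 200 K.

13000 K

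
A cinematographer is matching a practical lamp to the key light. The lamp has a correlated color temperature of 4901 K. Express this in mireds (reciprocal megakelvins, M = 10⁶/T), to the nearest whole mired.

M = 10⁶ / 4901 = 204.040 → 204 mireds.

204 mireds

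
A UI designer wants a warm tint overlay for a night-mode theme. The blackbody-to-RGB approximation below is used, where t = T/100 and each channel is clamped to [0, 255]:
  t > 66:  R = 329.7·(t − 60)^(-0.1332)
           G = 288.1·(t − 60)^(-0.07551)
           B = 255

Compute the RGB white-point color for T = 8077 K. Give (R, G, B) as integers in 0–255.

t = 8077/100 = 80.77; the t > 66 branch applies.
R = 329.7·(80.77 − 60)^(-0.1332) = 329.7·20.77^(-0.1332) = 329.7·0.66760 = 220.108.
G = 288.1·(80.77 − 60)^(-0.07551) = 288.1·20.77^(-0.07551) = 288.1·0.79528 = 229.120.
B = 255 by definition for t > 66.
Rounded: (220, 229, 255).

(220, 229, 255)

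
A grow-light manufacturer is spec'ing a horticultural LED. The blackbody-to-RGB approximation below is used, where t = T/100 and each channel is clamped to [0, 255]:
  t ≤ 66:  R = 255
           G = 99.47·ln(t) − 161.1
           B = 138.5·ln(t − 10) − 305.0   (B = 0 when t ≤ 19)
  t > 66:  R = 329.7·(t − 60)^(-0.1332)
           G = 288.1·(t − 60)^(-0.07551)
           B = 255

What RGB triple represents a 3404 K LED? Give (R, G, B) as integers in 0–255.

(255, 190, 135)

t = 3404/100 = 34.04; the t ≤ 66 branch applies.
R = 255 by definition for t ≤ 66.
G = 99.47·ln 34.04 − 161.1 = 99.47·3.5275 − 161.1 = 189.784.
B = 138.5·ln(34.04 − 10) − 305.0 = 138.5·ln 24.04 − 305.0 = 138.5·3.1797 − 305.0 = 135.391.
Rounded: (255, 190, 135).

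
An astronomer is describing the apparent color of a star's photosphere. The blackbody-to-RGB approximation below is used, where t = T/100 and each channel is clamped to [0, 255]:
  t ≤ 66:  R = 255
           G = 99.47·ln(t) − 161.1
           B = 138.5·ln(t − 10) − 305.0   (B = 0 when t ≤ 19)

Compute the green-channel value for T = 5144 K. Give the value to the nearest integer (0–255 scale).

231

t = 5144/100 = 51.44; the t ≤ 66 branch applies.
G = 99.47·ln 51.44 − 161.1 = 99.47·3.9404 − 161.1 = 230.853.
Rounded: 231.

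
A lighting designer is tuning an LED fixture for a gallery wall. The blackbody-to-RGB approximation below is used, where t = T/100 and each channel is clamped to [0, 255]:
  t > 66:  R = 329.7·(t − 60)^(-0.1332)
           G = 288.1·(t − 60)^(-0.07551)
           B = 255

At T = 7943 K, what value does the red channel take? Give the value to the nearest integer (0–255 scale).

222

t = 7943/100 = 79.43; the t > 66 branch applies.
R = 329.7·(79.43 − 60)^(-0.1332) = 329.7·19.43^(-0.1332) = 329.7·0.67356 = 222.072.
Rounded: 222.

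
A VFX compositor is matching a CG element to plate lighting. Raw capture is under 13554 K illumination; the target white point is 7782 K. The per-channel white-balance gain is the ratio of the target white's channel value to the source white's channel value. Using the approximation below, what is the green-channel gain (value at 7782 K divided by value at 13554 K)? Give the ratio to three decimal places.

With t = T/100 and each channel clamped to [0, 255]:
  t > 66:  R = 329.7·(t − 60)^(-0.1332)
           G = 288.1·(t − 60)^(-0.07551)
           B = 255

1.115

At 13554 K (t = 135.54):
  G = 288.1·(135.54 − 60)^(-0.07551) = 288.1·75.54^(-0.07551) = 288.1·0.72140 = 207.837.
At 7782 K (t = 77.82):
  G = 288.1·(77.82 − 60)^(-0.07551) = 288.1·17.82^(-0.07551) = 288.1·0.80453 = 231.786.
Gain = 231.786 / 207.837 = 1.1152 → 1.115.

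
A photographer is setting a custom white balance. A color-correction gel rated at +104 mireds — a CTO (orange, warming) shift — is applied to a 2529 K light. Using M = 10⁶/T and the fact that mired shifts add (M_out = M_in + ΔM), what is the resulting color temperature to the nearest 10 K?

2000 K

M_in = 10⁶/2529 = 395.41 mireds.
M_out = 395.41 + (+104) = 499.41 mireds.
T_out = 10⁶/499.41 = 2002.3 K → 2000 K.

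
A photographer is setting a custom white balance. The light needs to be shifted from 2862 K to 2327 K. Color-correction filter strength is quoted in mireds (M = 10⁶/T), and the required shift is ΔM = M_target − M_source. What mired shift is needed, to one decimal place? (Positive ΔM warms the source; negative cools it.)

M_source = 10⁶/2862 = 349.406; M_target = 10⁶/2327 = 429.738.
ΔM = 429.738 − 349.406 = 80.332 → +80.3 mireds, a warming shift.

+80.3 mireds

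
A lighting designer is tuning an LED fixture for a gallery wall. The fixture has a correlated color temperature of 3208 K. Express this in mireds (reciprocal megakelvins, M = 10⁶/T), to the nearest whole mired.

312 mireds

M = 10⁶ / 3208 = 311.721 → 312 mireds.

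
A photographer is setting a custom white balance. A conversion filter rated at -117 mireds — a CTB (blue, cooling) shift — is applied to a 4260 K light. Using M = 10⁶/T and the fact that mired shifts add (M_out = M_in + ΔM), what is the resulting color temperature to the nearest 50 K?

8500 K

M_in = 10⁶/4260 = 234.74 mireds.
M_out = 234.74 + (-117) = 117.74 mireds.
T_out = 10⁶/117.74 = 8493.2 K → 8500 K.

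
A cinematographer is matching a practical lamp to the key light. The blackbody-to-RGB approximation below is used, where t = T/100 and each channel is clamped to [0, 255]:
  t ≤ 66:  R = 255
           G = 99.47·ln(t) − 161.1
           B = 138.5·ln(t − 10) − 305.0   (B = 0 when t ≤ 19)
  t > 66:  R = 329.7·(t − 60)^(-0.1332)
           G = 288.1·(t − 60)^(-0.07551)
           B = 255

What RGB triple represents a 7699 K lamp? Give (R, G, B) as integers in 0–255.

(226, 233, 255)

t = 7699/100 = 76.99; the t > 66 branch applies.
R = 329.7·(76.99 − 60)^(-0.1332) = 329.7·16.99^(-0.1332) = 329.7·0.68571 = 226.077.
G = 288.1·(76.99 − 60)^(-0.07551) = 288.1·16.99^(-0.07551) = 288.1·0.80744 = 232.622.
B = 255 by definition for t > 66.
Rounded: (226, 233, 255).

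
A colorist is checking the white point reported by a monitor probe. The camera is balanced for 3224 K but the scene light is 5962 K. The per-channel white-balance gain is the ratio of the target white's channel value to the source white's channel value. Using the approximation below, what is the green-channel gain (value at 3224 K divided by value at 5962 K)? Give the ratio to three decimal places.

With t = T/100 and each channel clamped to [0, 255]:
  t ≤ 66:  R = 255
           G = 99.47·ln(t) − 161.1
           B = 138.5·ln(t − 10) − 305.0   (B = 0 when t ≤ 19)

0.751

At 5962 K (t = 59.62):
  G = 99.47·ln 59.62 − 161.1 = 99.47·4.0880 − 161.1 = 245.532.
At 3224 K (t = 32.24):
  G = 99.47·ln 32.24 − 161.1 = 99.47·3.4732 − 161.1 = 184.380.
Gain = 184.380 / 245.532 = 0.7509 → 0.751.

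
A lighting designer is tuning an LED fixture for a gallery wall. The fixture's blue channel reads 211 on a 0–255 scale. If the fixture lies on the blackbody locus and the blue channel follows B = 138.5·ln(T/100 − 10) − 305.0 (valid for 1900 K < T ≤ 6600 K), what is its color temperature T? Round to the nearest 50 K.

ln(t − 10) = (211 + 305.0) / 138.5 = 3.7256.
t − 10 = e^3.7256 = 41.497, so t = 51.497.
T = 100·t = 5150 K → 5150 K to the nearest 50 K.

5150 K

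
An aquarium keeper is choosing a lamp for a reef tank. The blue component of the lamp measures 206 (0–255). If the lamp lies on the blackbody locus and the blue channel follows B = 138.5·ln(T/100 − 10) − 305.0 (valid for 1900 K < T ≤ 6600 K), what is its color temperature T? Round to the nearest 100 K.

5000 K

ln(t − 10) = (206 + 305.0) / 138.5 = 3.6895.
t − 10 = e^3.6895 = 40.026, so t = 50.026.
T = 100·t = 5003 K → 5000 K to the nearest 100 K.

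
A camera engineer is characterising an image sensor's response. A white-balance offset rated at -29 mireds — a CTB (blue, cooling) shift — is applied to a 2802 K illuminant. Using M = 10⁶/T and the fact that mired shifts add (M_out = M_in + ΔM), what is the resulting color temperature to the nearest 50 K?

M_in = 10⁶/2802 = 356.89 mireds.
M_out = 356.89 + (-29) = 327.89 mireds.
T_out = 10⁶/327.89 = 3049.8 K → 3050 K.

3050 K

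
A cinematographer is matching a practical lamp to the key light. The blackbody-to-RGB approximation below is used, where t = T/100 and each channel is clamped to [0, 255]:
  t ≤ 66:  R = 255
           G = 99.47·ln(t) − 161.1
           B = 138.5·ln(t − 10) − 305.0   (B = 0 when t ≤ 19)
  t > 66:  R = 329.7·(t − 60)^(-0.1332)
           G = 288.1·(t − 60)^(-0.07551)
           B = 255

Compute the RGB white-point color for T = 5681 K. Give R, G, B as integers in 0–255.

R=255, G=241, B=228

t = 5681/100 = 56.81; the t ≤ 66 branch applies.
R = 255 by definition for t ≤ 66.
G = 99.47·ln 56.81 − 161.1 = 99.47·4.0397 − 161.1 = 240.730.
B = 138.5·ln(56.81 − 10) − 305.0 = 138.5·ln 46.81 − 305.0 = 138.5·3.8461 − 305.0 = 227.684.
Rounded: (255, 241, 228).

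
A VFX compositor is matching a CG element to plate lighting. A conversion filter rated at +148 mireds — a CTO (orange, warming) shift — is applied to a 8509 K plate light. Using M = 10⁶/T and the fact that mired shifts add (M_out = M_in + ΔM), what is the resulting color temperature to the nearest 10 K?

M_in = 10⁶/8509 = 117.52 mireds.
M_out = 117.52 + (+148) = 265.52 mireds.
T_out = 10⁶/265.52 = 3766.2 K → 3770 K.

3770 K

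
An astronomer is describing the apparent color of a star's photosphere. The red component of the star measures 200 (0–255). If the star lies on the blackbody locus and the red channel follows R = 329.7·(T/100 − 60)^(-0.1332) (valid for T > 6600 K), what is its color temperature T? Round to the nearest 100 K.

(t − 60)^(-0.1332) = 200/329.7 = 0.60661.
t − 60 = 0.60661^(1/-0.1332) = 0.60661^(-7.508) = 42.638, so t = 102.638.
T = 100·t = 10264 K → 10300 K to the nearest 100 K.

10300 K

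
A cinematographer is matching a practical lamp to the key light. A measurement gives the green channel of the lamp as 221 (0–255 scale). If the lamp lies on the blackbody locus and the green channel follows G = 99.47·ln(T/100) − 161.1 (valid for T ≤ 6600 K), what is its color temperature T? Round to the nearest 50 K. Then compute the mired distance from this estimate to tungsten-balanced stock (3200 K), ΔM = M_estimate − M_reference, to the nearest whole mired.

-97 mireds

ln t = (221 + 161.1) / 99.47 = 3.8414.
t = e^3.8414 = 46.589.
T = 100·t = 4659 K → 4650 K to the nearest 50 K.
M_estimate = 10⁶/4650 = 215.05; M_reference = 10⁶/3200 = 312.50.
ΔM = 215.05 − 312.50 = -97.45 → -97 mireds.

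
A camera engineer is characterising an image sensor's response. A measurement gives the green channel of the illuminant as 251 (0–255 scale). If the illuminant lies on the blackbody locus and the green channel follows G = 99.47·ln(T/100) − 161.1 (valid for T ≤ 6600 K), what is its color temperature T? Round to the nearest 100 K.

ln t = (251 + 161.1) / 99.47 = 4.1430.
t = e^4.1430 = 62.989.
T = 100·t = 6299 K → 6300 K to the nearest 100 K.

6300 K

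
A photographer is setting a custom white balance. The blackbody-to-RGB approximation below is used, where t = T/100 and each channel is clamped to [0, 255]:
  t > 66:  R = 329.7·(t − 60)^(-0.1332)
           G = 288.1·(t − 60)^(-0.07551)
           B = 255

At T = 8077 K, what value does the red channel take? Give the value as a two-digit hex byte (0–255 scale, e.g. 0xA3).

t = 8077/100 = 80.77; the t > 66 branch applies.
R = 329.7·(80.77 − 60)^(-0.1332) = 329.7·20.77^(-0.1332) = 329.7·0.66760 = 220.108.
Rounded: 220; in hex, 0xDC.

0xDC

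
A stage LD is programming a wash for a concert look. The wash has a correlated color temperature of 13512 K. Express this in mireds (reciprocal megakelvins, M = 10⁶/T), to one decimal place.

74.0 mireds

M = 10⁶ / 13512 = 74.008 → 74.0 mireds.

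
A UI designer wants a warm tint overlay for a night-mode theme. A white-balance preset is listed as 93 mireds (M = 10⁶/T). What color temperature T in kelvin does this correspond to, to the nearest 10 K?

T = 10⁶ / 93 = 10752.69 K → 10750 K.

10750 K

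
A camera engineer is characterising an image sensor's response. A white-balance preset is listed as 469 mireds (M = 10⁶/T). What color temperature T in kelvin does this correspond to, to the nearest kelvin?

T = 10⁶ / 469 = 2132.20 K → 2132 K.

2132 K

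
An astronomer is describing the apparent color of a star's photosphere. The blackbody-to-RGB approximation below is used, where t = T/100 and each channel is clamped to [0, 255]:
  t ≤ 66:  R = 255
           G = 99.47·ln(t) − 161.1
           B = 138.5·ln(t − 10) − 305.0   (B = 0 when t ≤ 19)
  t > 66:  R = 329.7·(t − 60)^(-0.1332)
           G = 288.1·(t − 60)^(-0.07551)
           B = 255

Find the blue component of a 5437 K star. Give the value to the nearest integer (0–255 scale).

t = 5437/100 = 54.37; the t ≤ 66 branch applies.
B = 138.5·ln(54.37 − 10) − 305.0 = 138.5·ln 44.37 − 305.0 = 138.5·3.7926 − 305.0 = 220.270.
Rounded: 220.

220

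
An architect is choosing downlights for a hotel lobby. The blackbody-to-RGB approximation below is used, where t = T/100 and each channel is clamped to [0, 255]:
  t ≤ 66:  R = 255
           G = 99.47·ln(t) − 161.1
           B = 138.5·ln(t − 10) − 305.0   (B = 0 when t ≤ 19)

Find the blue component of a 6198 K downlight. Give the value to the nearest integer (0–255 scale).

t = 6198/100 = 61.98; the t ≤ 66 branch applies.
B = 138.5·ln(61.98 − 10) − 305.0 = 138.5·ln 51.98 − 305.0 = 138.5·3.9509 − 305.0 = 242.194.
Rounded: 242.

242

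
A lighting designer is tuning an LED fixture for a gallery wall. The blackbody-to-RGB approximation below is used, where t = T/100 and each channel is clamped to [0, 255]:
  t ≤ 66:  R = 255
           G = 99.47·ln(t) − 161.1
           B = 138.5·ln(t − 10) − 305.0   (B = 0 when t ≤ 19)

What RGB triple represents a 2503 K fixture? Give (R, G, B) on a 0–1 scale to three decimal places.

(1.000, 0.624, 0.276)

t = 2503/100 = 25.03; the t ≤ 66 branch applies.
R = 255 by definition for t ≤ 66.
G = 99.47·ln 25.03 − 161.1 = 99.47·3.2201 − 161.1 = 159.201.
B = 138.5·ln(25.03 − 10) − 305.0 = 138.5·ln 15.03 − 305.0 = 138.5·2.7100 − 305.0 = 70.342.
Dividing each by 255: (1.0000, 0.6243, 0.2758) → (1.000, 0.624, 0.276).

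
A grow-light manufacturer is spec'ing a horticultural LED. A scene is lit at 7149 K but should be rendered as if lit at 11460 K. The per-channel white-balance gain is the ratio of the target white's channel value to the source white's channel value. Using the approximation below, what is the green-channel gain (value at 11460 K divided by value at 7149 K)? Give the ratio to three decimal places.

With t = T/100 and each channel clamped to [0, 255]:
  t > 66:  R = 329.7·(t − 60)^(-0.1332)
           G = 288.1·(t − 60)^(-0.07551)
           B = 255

0.889

At 7149 K (t = 71.49):
  G = 288.1·(71.49 − 60)^(-0.07551) = 288.1·11.49^(-0.07551) = 288.1·0.83164 = 239.595.
At 11460 K (t = 114.6):
  G = 288.1·(114.6 − 60)^(-0.07551) = 288.1·54.6^(-0.07551) = 288.1·0.73931 = 212.994.
Gain = 212.994 / 239.595 = 0.8890 → 0.889.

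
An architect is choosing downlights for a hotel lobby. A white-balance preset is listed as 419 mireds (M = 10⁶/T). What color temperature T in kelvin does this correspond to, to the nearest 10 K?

2390 K

T = 10⁶ / 419 = 2386.63 K → 2390 K.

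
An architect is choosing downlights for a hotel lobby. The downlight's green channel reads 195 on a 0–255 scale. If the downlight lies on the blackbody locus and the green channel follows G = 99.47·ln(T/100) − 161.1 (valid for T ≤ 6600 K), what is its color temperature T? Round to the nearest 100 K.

3600 K

ln t = (195 + 161.1) / 99.47 = 3.5800.
t = e^3.5800 = 35.873.
T = 100·t = 3587 K → 3600 K to the nearest 100 K.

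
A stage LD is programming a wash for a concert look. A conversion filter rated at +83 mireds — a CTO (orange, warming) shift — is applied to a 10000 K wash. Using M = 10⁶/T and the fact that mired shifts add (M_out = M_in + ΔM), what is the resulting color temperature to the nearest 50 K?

M_in = 10⁶/10000 = 100.00 mireds.
M_out = 100.00 + (+83) = 183.00 mireds.
T_out = 10⁶/183.00 = 5464.5 K → 5450 K.

5450 K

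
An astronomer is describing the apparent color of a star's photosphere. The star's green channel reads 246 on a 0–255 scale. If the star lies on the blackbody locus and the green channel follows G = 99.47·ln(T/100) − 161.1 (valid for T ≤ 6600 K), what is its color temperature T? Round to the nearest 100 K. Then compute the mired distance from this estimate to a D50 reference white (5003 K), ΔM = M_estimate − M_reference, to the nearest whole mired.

ln t = (246 + 161.1) / 99.47 = 4.0927.
t = e^4.0927 = 59.901.
T = 100·t = 5990 K → 6000 K to the nearest 100 K.
M_estimate = 10⁶/6000 = 166.67; M_reference = 10⁶/5003 = 199.88.
ΔM = 166.67 − 199.88 = -33.21 → -33 mireds.

-33 mireds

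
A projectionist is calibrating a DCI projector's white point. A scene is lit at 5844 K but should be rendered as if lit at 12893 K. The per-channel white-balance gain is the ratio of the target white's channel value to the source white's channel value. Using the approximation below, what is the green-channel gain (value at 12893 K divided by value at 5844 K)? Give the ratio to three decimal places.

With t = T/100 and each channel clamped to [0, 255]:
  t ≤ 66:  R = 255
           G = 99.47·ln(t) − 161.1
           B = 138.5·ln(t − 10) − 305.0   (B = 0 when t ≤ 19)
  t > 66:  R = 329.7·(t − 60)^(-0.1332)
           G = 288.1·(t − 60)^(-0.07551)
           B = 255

0.859

At 5844 K (t = 58.44):
  G = 99.47·ln 58.44 − 161.1 = 99.47·4.0680 − 161.1 = 243.544.
At 12893 K (t = 128.93):
  G = 288.1·(128.93 − 60)^(-0.07551) = 288.1·68.93^(-0.07551) = 288.1·0.72641 = 209.279.
Gain = 209.279 / 243.544 = 0.8593 → 0.859.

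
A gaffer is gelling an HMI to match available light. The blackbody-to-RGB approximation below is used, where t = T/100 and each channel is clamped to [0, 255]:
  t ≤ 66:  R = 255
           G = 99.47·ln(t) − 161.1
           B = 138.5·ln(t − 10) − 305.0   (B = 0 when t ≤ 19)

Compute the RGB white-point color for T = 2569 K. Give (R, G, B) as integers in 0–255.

(255, 162, 76)

t = 2569/100 = 25.69; the t ≤ 66 branch applies.
R = 255 by definition for t ≤ 66.
G = 99.47·ln 25.69 − 161.1 = 99.47·3.2461 − 161.1 = 161.790.
B = 138.5·ln(25.69 − 10) − 305.0 = 138.5·ln 15.69 − 305.0 = 138.5·2.7530 − 305.0 = 76.294.
Rounded: (255, 162, 76).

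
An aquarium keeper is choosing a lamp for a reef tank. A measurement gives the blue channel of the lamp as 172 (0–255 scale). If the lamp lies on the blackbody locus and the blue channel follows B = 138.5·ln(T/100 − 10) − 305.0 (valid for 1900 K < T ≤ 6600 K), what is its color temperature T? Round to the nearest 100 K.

4100 K

ln(t − 10) = (172 + 305.0) / 138.5 = 3.4440.
t − 10 = e^3.4440 = 31.313, so t = 41.313.
T = 100·t = 4131 K → 4100 K to the nearest 100 K.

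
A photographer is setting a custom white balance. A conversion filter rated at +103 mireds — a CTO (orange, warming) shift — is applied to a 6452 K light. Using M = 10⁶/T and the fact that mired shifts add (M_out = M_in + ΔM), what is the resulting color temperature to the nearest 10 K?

M_in = 10⁶/6452 = 154.99 mireds.
M_out = 154.99 + (+103) = 257.99 mireds.
T_out = 10⁶/257.99 = 3876.1 K → 3880 K.

3880 K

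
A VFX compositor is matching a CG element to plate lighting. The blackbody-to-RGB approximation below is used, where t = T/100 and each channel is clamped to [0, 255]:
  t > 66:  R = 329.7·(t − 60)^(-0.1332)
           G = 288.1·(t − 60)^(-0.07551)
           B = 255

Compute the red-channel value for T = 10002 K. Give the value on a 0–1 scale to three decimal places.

t = 10002/100 = 100.02; the t > 66 branch applies.
R = 329.7·(100.02 − 60)^(-0.1332) = 329.7·40.02^(-0.1332) = 329.7·0.61175 = 201.695.
On a 0–1 scale: 201.695/255 = 0.7910 → 0.791.

0.791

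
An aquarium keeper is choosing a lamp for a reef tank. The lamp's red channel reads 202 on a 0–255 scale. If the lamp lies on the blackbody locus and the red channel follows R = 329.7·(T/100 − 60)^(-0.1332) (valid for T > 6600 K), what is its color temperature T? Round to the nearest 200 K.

(t − 60)^(-0.1332) = 202/329.7 = 0.61268.
t − 60 = 0.61268^(1/-0.1332) = 0.61268^(-7.508) = 39.569, so t = 99.569.
T = 100·t = 9957 K → 10000 K to the nearest 200 K.

10000 K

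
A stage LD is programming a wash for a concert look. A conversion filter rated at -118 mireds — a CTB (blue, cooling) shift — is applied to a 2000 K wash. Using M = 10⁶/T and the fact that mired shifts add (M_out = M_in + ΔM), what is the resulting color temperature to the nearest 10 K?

2620 K

M_in = 10⁶/2000 = 500.00 mireds.
M_out = 500.00 + (-118) = 382.00 mireds.
T_out = 10⁶/382.00 = 2617.8 K → 2620 K.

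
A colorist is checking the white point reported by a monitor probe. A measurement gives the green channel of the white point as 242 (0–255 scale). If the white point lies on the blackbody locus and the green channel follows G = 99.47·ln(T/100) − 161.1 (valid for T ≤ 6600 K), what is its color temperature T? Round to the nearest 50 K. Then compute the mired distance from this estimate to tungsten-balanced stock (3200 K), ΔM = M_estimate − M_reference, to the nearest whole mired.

ln t = (242 + 161.1) / 99.47 = 4.0525.
t = e^4.0525 = 57.540.
T = 100·t = 5754 K → 5750 K to the nearest 50 K.
M_estimate = 10⁶/5750 = 173.91; M_reference = 10⁶/3200 = 312.50.
ΔM = 173.91 − 312.50 = -138.59 → -139 mireds.

-139 mireds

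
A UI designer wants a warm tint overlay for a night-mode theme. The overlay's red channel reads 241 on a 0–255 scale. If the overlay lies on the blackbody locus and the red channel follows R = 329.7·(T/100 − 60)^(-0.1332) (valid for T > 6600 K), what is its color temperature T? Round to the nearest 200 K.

(t − 60)^(-0.1332) = 241/329.7 = 0.73097.
t − 60 = 0.73097^(1/-0.1332) = 0.73097^(-7.508) = 10.514, so t = 70.514.
T = 100·t = 7051 K → 7000 K to the nearest 200 K.

7000 K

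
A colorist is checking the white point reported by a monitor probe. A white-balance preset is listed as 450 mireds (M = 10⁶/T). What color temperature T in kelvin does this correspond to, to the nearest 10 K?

2220 K

T = 10⁶ / 450 = 2222.22 K → 2220 K.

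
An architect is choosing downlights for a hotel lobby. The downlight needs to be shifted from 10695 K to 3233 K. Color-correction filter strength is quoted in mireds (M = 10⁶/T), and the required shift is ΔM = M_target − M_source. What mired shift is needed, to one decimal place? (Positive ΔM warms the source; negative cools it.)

+215.8 mireds

M_source = 10⁶/10695 = 93.502; M_target = 10⁶/3233 = 309.310.
ΔM = 309.310 − 93.502 = 215.809 → +215.8 mireds, a warming shift.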